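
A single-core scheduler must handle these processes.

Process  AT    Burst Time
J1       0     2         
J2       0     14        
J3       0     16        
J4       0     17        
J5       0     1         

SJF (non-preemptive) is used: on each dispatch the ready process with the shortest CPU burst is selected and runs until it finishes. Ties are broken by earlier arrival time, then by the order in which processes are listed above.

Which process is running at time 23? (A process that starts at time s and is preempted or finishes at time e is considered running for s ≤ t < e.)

Gantt: | J5 0-1 | J1 1-3 | J2 3-17 | J3 17-33 | J4 33-50 |
Completion: J1=3  J2=17  J3=33  J4=50  J5=1

J3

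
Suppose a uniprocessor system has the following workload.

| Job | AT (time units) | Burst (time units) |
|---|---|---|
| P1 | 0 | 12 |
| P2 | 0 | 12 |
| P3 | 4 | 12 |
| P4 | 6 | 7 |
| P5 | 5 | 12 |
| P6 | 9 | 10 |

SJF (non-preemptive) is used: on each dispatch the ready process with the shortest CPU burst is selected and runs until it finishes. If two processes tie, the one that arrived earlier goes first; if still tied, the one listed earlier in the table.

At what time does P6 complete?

Schedule: | P1 0-12 | P4 12-19 | P6 19-29 | P2 29-41 | P3 41-53 | P5 53-65 |
Completion: P1=12  P2=41  P3=53  P4=19  P5=65  P6=29
Turnaround (C−A): P1=12  P2=41  P3=49  P4=13  P5=60  P6=20

29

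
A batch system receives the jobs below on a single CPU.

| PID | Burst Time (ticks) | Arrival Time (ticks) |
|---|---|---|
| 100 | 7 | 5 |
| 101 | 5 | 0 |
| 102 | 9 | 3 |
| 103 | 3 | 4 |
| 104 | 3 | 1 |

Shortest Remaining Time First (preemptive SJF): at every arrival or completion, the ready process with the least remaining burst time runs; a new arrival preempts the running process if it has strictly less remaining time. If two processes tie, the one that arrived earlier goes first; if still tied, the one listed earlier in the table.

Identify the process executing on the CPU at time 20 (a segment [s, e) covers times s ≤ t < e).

102

Timeline: | 101 0-1 | 104 1-4 | 103 4-7 | 101 7-11 | 100 11-18 | 102 18-27 |
Completion: 100=18  101=11  102=27  103=7  104=4
Turnaround (C−A): 100=13  101=11  102=24  103=3  104=3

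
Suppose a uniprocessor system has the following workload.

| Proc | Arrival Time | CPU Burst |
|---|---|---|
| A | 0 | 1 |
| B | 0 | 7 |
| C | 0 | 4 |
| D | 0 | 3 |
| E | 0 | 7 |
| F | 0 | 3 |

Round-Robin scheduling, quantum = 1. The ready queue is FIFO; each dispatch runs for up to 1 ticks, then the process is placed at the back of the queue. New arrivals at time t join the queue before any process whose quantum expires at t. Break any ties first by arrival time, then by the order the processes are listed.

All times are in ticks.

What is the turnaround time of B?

24

Schedule: | A 0-1 | B 1-2 | C 2-3 | D 3-4 | E 4-5 | F 5-6 | B 6-7 | C 7-8 | D 8-9 | E 9-10 | F 10-11 | B 11-12 | C 12-13 | D 13-14 | E 14-15 | F 15-16 | B 16-17 | C 17-18 | E 18-19 | B 19-20 | E 20-21 | B 21-22 | E 22-23 | B 23-24 | E 24-25 |
Completion: A=1  B=24  C=18  D=14  E=25  F=16
Turnaround (C−A): A=1  B=24  C=18  D=14  E=25  F=16
Turnaround(B) = completion − arrival = 24 − 0 = 24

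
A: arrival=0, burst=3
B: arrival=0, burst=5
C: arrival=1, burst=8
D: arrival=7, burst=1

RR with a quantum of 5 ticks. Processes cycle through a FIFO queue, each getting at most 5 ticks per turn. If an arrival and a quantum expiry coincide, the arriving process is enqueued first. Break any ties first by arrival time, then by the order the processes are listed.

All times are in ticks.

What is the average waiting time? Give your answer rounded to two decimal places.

4.25

Gantt: | A 0-3 | B 3-8 | C 8-13 | D 13-14 | C 14-17 |
Completion: A=3  B=8  C=17  D=14
Turnaround (C−A): A=3  B=8  C=16  D=7
Waiting times: A=0, B=3, C=8, D=6
Average waiting = (0+3+8+6) / 4 = 17/4 = 4.25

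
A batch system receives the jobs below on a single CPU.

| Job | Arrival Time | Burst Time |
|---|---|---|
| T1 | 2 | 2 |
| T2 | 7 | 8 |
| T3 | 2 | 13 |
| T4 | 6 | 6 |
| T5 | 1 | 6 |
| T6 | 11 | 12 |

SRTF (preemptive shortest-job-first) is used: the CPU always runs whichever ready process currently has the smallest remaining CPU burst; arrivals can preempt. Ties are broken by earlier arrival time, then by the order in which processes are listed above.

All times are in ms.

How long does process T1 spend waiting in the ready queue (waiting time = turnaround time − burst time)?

0

Gantt: | idle 0-1 | T5 1-2 | T1 2-4 | T5 4-9 | T4 9-15 | T2 15-23 | T6 23-35 | T3 35-48 |
Completion: T1=4  T2=23  T3=48  T4=15  T5=9  T6=35
Waiting(T1) = turnaround − burst = 2 − 2 = 0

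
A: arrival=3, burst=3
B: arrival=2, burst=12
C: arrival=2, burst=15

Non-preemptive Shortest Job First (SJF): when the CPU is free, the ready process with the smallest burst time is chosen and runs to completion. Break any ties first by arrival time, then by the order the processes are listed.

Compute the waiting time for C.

15

Gantt: | idle 0-2 | B 2-14 | A 14-17 | C 17-32 |
Completion: A=17  B=14  C=32
Waiting(C) = turnaround − burst = 30 − 15 = 15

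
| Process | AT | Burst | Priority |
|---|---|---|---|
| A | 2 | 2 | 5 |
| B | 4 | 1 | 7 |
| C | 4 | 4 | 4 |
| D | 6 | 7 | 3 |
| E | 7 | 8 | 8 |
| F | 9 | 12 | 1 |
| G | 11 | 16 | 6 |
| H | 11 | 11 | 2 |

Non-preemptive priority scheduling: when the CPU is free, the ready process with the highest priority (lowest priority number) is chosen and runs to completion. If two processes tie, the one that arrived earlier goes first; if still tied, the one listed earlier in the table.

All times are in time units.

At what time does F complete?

Schedule: | idle 0-2 | A 2-4 | C 4-8 | D 8-15 | F 15-27 | H 27-38 | G 38-54 | B 54-55 | E 55-63 |
Completion: A=4  B=55  C=8  D=15  E=63  F=27  G=54  H=38
Turnaround (C−A): A=2  B=51  C=4  D=9  E=56  F=18  G=43  H=27

27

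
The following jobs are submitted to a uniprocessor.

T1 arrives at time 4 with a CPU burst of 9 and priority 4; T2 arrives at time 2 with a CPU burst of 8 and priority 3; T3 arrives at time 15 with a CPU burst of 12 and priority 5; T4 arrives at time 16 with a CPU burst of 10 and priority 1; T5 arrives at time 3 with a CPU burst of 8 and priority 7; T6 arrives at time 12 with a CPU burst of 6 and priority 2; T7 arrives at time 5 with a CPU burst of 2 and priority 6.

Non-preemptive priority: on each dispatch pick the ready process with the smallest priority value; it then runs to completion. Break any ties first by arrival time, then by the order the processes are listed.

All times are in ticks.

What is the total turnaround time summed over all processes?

Gantt: | idle 0-2 | T2 2-10 | T1 10-19 | T4 19-29 | T6 29-35 | T3 35-47 | T7 47-49 | T5 49-57 |
Completion: T1=19  T2=10  T3=47  T4=29  T5=57  T6=35  T7=49
Turnaround (C−A): T1=15  T2=8  T3=32  T4=13  T5=54  T6=23  T7=44
Turnaround = completion − arrival: T1=15, T2=8, T3=32, T4=13, T5=54, T6=23, T7=44
Total turnaround = 15 + 8 + 32 + 13 + 54 + 23 + 44 = 189

189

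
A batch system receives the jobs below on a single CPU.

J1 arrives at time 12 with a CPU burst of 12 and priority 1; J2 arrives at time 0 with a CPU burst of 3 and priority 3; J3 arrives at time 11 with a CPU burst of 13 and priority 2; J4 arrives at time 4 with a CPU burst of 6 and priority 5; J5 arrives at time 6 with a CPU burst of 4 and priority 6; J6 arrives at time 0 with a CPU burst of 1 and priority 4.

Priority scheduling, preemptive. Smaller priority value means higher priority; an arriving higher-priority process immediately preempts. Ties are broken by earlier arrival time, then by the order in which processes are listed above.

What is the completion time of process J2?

Gantt: | J2 0-3 | J6 3-4 | J4 4-10 | J5 10-11 | J3 11-12 | J1 12-24 | J3 24-36 | J5 36-39 |
Completion: J1=24  J2=3  J3=36  J4=10  J5=39  J6=4

3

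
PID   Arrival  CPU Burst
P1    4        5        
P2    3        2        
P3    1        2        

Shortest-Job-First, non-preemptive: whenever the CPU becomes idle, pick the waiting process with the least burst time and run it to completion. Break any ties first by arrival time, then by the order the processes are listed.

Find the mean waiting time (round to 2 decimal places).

0.33

Schedule: | idle 0-1 | P3 1-3 | P2 3-5 | P1 5-10 |
Completion: P1=10  P2=5  P3=3
Turnaround (C−A): P1=6  P2=2  P3=2
Waiting times: P1=1, P2=0, P3=0
Average waiting = (1+0+0) / 3 = 1/3 = 0.33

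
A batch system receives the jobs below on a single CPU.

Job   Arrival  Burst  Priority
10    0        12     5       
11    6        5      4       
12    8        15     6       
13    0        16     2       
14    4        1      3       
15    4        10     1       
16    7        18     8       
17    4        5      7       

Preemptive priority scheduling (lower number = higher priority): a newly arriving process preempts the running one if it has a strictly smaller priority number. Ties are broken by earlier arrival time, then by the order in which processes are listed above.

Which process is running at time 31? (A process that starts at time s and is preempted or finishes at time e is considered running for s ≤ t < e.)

11

Timeline: | 13 0-4 | 15 4-14 | 13 14-26 | 14 26-27 | 11 27-32 | 10 32-44 | 12 44-59 | 17 59-64 | 16 64-82 |
Completion: 10=44  11=32  12=59  13=26  14=27  15=14  16=82  17=64
Turnaround (C−A): 10=44  11=26  12=51  13=26  14=23  15=10  16=75  17=60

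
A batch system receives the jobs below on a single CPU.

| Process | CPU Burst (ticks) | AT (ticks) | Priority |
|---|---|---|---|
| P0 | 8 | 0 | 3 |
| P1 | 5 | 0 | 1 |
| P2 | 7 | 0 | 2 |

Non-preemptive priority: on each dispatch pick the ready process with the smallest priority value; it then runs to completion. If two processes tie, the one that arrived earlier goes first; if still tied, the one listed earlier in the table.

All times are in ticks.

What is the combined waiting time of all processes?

Timeline: | P1 0-5 | P2 5-12 | P0 12-20 |
Completion: P0=20  P1=5  P2=12
Waiting = turnaround − burst: P0=12, P1=0, P2=5
Total waiting = 12 + 0 + 5 = 17

17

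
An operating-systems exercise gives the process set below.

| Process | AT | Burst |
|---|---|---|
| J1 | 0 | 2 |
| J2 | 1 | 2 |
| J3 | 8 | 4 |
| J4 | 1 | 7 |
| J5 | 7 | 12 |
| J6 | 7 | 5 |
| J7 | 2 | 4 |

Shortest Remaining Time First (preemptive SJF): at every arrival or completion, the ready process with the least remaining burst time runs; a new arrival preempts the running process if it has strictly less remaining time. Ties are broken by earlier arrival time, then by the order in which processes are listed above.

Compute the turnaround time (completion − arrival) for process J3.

Gantt: | J1 0-2 | J2 2-4 | J7 4-8 | J3 8-12 | J6 12-17 | J4 17-24 | J5 24-36 |
Completion: J1=2  J2=4  J3=12  J4=24  J5=36  J6=17  J7=8
Turnaround (C−A): J1=2  J2=3  J3=4  J4=23  J5=29  J6=10  J7=6
Turnaround(J3) = completion − arrival = 12 − 8 = 4

4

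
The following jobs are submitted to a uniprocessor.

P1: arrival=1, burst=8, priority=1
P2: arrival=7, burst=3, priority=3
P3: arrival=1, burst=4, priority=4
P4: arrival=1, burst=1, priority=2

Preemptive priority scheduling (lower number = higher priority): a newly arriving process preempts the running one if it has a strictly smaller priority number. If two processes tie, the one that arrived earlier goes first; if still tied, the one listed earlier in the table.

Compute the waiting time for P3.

Schedule: | idle 0-1 | P1 1-9 | P4 9-10 | P2 10-13 | P3 13-17 |
Completion: P1=9  P2=13  P3=17  P4=10
Turnaround (C−A): P1=8  P2=6  P3=16  P4=9
Waiting(P3) = turnaround − burst = 16 − 4 = 12

12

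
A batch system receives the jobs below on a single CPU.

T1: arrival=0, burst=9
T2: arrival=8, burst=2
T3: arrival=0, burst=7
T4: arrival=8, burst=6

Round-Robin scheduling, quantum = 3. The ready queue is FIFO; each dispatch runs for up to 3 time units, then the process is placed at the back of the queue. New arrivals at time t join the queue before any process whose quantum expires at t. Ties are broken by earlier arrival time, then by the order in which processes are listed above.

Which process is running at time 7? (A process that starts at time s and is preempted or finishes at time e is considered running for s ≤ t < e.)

Gantt: | T1 0-3 | T3 3-6 | T1 6-9 | T3 9-12 | T2 12-14 | T4 14-17 | T1 17-20 | T3 20-21 | T4 21-24 |
Completion: T1=20  T2=14  T3=21  T4=24

T1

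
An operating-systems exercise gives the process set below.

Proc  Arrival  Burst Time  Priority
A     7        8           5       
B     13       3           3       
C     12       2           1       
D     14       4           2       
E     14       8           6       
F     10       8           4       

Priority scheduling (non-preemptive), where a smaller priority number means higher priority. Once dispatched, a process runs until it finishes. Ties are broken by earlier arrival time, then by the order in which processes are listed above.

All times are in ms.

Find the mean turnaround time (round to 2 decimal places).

Gantt: | idle 0-7 | A 7-15 | C 15-17 | D 17-21 | B 21-24 | F 24-32 | E 32-40 |
Completion: A=15  B=24  C=17  D=21  E=40  F=32
Turnaround (C−A): A=8  B=11  C=5  D=7  E=26  F=22
Turnaround times: A=8, B=11, C=5, D=7, E=26, F=22
Average turnaround = (8+11+5+7+26+22) / 6 = 79/6 = 13.17

13.17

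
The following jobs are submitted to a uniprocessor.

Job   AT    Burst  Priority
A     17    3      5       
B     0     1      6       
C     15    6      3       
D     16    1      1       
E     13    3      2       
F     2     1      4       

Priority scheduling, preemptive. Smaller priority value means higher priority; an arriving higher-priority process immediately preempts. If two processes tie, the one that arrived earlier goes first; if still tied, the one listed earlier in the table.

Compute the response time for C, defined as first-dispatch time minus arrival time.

Timeline: | B 0-1 | idle 1-2 | F 2-3 | idle 3-13 | E 13-16 | D 16-17 | C 17-23 | A 23-26 |
Completion: A=26  B=1  C=23  D=17  E=16  F=3
Turnaround (C−A): A=9  B=1  C=8  D=1  E=3  F=1
Response(C) = first start − arrival = 17 − 15 = 2

2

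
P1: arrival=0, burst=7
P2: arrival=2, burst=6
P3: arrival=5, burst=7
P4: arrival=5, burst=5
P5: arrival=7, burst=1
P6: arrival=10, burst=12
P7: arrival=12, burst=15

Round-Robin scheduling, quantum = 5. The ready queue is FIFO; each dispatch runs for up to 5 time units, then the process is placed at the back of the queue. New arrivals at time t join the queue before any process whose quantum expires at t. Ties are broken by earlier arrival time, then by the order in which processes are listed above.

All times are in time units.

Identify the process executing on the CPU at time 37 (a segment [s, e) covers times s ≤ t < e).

P6

Schedule: | P1 0-5 | P2 5-10 | P3 10-15 | P4 15-20 | P1 20-22 | P5 22-23 | P6 23-28 | P2 28-29 | P7 29-34 | P3 34-36 | P6 36-41 | P7 41-46 | P6 46-48 | P7 48-53 |
Completion: P1=22  P2=29  P3=36  P4=20  P5=23  P6=48  P7=53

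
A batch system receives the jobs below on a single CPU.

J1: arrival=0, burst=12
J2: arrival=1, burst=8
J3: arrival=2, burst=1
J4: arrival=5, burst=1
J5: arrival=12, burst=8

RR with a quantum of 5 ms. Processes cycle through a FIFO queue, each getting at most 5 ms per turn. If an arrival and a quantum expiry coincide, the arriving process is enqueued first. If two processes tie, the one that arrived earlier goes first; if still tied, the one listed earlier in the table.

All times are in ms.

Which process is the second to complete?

Schedule: | J1 0-5 | J2 5-10 | J3 10-11 | J4 11-12 | J1 12-17 | J2 17-20 | J5 20-25 | J1 25-27 | J5 27-30 |
Completion: J1=27  J2=20  J3=11  J4=12  J5=30
Finish order: J3 → J4 → J2 → J1 → J5

J4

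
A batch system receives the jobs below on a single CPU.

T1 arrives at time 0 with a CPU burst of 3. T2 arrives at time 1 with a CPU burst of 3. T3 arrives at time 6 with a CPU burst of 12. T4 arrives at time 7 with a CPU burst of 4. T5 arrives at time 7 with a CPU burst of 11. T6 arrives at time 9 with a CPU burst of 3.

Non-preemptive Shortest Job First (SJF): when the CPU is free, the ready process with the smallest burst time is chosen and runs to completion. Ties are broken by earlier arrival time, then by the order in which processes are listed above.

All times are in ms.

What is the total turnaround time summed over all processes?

Schedule: | T1 0-3 | T2 3-6 | T3 6-18 | T6 18-21 | T4 21-25 | T5 25-36 |
Completion: T1=3  T2=6  T3=18  T4=25  T5=36  T6=21
Turnaround (C−A): T1=3  T2=5  T3=12  T4=18  T5=29  T6=12
Turnaround = completion − arrival: T1=3, T2=5, T3=12, T4=18, T5=29, T6=12
Total turnaround = 3 + 5 + 12 + 18 + 29 + 12 = 79

79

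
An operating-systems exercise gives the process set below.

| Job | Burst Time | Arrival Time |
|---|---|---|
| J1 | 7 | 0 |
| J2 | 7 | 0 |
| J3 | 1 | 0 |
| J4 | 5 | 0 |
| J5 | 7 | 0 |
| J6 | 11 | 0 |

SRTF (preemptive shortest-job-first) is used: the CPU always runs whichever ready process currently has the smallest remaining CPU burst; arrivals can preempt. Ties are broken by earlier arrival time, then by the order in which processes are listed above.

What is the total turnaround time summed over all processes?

105

Gantt: | J3 0-1 | J4 1-6 | J1 6-13 | J2 13-20 | J5 20-27 | J6 27-38 |
Completion: J1=13  J2=20  J3=1  J4=6  J5=27  J6=38
Turnaround (C−A): J1=13  J2=20  J3=1  J4=6  J5=27  J6=38
Turnaround = completion − arrival: J1=13, J2=20, J3=1, J4=6, J5=27, J6=38
Total turnaround = 13 + 20 + 1 + 6 + 27 + 38 = 105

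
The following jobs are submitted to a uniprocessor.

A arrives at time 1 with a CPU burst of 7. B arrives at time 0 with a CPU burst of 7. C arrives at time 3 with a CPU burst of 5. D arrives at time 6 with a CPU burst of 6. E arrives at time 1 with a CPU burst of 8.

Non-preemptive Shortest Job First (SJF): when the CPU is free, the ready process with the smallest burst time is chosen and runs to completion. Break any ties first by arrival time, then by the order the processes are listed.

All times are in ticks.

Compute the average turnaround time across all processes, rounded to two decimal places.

16.80

Timeline: | B 0-7 | C 7-12 | D 12-18 | A 18-25 | E 25-33 |
Completion: A=25  B=7  C=12  D=18  E=33
Turnaround (C−A): A=24  B=7  C=9  D=12  E=32
Turnaround times: A=24, B=7, C=9, D=12, E=32
Average turnaround = (24+7+9+12+32) / 5 = 84/5 = 16.80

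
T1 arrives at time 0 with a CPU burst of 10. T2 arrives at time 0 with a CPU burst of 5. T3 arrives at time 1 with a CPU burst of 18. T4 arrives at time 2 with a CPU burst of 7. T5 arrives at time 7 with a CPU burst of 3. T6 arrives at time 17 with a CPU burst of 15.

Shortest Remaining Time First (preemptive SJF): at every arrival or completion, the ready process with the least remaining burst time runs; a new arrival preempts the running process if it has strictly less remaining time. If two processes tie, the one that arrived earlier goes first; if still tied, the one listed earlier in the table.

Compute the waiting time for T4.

6

Timeline: | T2 0-5 | T4 5-7 | T5 7-10 | T4 10-15 | T1 15-25 | T6 25-40 | T3 40-58 |
Completion: T1=25  T2=5  T3=58  T4=15  T5=10  T6=40
Waiting(T4) = turnaround − burst = 13 − 7 = 6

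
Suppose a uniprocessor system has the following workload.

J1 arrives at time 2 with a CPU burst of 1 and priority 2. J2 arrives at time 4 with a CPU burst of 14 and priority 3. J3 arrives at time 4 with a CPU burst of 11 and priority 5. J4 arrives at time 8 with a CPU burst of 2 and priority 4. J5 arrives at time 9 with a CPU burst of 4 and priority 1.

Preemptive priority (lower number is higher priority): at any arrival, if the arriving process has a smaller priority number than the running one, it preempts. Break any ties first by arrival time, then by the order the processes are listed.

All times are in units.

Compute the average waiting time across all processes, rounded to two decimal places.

Gantt: | idle 0-2 | J1 2-3 | idle 3-4 | J2 4-9 | J5 9-13 | J2 13-22 | J4 22-24 | J3 24-35 |
Completion: J1=3  J2=22  J3=35  J4=24  J5=13
Turnaround (C−A): J1=1  J2=18  J3=31  J4=16  J5=4
Waiting times: J1=0, J2=4, J3=20, J4=14, J5=0
Average waiting = (0+4+20+14+0) / 5 = 38/5 = 7.60

7.60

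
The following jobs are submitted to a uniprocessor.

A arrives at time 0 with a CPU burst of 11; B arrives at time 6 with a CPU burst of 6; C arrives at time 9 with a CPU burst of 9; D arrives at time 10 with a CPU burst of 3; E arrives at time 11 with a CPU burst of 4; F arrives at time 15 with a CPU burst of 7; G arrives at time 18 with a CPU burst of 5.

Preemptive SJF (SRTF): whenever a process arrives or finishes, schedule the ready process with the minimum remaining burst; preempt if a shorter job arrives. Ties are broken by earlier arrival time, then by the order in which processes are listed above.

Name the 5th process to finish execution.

B

Gantt: | A 0-11 | D 11-14 | E 14-18 | G 18-23 | B 23-29 | F 29-36 | C 36-45 |
Completion: A=11  B=29  C=45  D=14  E=18  F=36  G=23
Turnaround (C−A): A=11  B=23  C=36  D=4  E=7  F=21  G=5
Finish order: A → D → E → G → B → F → C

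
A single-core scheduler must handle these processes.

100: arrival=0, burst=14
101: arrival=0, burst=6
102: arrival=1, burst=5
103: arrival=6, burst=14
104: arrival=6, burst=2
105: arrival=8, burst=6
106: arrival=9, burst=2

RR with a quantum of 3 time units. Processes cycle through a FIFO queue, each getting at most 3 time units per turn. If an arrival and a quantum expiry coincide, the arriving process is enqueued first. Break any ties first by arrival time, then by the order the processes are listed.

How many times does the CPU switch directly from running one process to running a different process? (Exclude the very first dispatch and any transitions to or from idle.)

16

Gantt: | 100 0-3 | 101 3-6 | 102 6-9 | 100 9-12 | 103 12-15 | 104 15-17 | 101 17-20 | 105 20-23 | 106 23-25 | 102 25-27 | 100 27-30 | 103 30-33 | 105 33-36 | 100 36-39 | 103 39-42 | 100 42-44 | 103 44-49 |
Completion: 100=44  101=20  102=27  103=49  104=17  105=36  106=25
Turnaround (C−A): 100=44  101=20  102=26  103=43  104=11  105=28  106=16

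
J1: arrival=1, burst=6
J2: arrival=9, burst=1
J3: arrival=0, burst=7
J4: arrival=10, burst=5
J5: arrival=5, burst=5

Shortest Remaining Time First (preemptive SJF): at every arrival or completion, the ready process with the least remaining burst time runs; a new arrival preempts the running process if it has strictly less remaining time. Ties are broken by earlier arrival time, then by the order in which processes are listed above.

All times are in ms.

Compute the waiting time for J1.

Schedule: | J3 0-7 | J5 7-9 | J2 9-10 | J5 10-13 | J4 13-18 | J1 18-24 |
Completion: J1=24  J2=10  J3=7  J4=18  J5=13
Turnaround (C−A): J1=23  J2=1  J3=7  J4=8  J5=8
Waiting(J1) = turnaround − burst = 23 − 6 = 17

17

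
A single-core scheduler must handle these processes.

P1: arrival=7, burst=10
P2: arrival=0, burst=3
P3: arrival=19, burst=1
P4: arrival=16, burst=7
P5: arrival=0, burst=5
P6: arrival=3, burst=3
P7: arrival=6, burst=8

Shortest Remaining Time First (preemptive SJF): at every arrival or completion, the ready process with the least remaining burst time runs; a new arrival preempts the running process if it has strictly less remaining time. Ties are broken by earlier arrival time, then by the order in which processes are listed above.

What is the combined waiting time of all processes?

Gantt: | P2 0-3 | P6 3-6 | P5 6-11 | P7 11-19 | P3 19-20 | P4 20-27 | P1 27-37 |
Completion: P1=37  P2=3  P3=20  P4=27  P5=11  P6=6  P7=19
Waiting = turnaround − burst: P1=20, P2=0, P3=0, P4=4, P5=6, P6=0, P7=5
Total waiting = 20 + 0 + 0 + 4 + 6 + 0 + 5 = 35

35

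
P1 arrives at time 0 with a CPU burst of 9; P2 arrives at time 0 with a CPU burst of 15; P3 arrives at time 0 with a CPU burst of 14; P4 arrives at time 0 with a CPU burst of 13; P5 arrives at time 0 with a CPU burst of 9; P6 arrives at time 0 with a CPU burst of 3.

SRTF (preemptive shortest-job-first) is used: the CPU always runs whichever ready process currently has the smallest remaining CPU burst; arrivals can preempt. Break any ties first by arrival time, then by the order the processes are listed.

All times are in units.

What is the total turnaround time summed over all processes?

Schedule: | P6 0-3 | P1 3-12 | P5 12-21 | P4 21-34 | P3 34-48 | P2 48-63 |
Completion: P1=12  P2=63  P3=48  P4=34  P5=21  P6=3
Turnaround (C−A): P1=12  P2=63  P3=48  P4=34  P5=21  P6=3
Turnaround = completion − arrival: P1=12, P2=63, P3=48, P4=34, P5=21, P6=3
Total turnaround = 12 + 63 + 48 + 34 + 21 + 3 = 181

181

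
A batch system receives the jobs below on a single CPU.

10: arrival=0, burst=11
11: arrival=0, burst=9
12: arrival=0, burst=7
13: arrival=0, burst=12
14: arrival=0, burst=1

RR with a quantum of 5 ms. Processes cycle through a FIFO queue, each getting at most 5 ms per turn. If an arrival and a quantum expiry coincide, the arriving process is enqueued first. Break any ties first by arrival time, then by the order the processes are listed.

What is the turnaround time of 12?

Gantt: | 10 0-5 | 11 5-10 | 12 10-15 | 13 15-20 | 14 20-21 | 10 21-26 | 11 26-30 | 12 30-32 | 13 32-37 | 10 37-38 | 13 38-40 |
Completion: 10=38  11=30  12=32  13=40  14=21
Turnaround (C−A): 10=38  11=30  12=32  13=40  14=21
Turnaround(12) = completion − arrival = 32 − 0 = 32

32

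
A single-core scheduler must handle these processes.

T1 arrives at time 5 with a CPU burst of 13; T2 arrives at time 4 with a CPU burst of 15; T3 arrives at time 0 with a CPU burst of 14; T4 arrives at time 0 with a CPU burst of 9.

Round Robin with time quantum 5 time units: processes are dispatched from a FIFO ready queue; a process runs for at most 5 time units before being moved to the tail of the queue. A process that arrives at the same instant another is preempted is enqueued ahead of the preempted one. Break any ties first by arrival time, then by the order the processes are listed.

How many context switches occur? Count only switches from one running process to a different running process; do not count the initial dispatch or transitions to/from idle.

Schedule: | T3 0-5 | T4 5-10 | T2 10-15 | T1 15-20 | T3 20-25 | T4 25-29 | T2 29-34 | T1 34-39 | T3 39-43 | T2 43-48 | T1 48-51 |
Completion: T1=51  T2=48  T3=43  T4=29
Turnaround (C−A): T1=46  T2=44  T3=43  T4=29

10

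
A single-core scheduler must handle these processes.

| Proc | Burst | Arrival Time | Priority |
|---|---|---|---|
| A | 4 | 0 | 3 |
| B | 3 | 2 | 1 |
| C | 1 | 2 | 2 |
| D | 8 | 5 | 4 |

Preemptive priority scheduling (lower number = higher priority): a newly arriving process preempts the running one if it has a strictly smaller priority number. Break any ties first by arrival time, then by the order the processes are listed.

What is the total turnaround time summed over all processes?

26

Timeline: | A 0-2 | B 2-5 | C 5-6 | A 6-8 | D 8-16 |
Completion: A=8  B=5  C=6  D=16
Turnaround = completion − arrival: A=8, B=3, C=4, D=11
Total turnaround = 8 + 3 + 4 + 11 = 26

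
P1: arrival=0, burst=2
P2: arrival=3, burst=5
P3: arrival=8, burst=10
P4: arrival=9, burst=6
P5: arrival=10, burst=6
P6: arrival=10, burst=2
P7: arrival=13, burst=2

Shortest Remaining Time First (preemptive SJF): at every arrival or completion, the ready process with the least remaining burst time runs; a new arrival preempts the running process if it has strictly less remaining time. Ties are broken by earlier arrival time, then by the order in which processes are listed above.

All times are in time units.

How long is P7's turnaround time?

Schedule: | P1 0-2 | idle 2-3 | P2 3-8 | P3 8-9 | P4 9-10 | P6 10-12 | P4 12-13 | P7 13-15 | P4 15-19 | P5 19-25 | P3 25-34 |
Completion: P1=2  P2=8  P3=34  P4=19  P5=25  P6=12  P7=15
Turnaround (C−A): P1=2  P2=5  P3=26  P4=10  P5=15  P6=2  P7=2
Turnaround(P7) = completion − arrival = 15 − 13 = 2

2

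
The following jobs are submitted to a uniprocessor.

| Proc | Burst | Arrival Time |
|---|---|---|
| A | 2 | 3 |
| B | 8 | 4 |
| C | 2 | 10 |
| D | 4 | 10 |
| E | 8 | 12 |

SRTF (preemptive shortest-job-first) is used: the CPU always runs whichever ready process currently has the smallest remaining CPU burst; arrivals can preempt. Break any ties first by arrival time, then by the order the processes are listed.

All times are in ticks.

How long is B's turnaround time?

11

Schedule: | idle 0-3 | A 3-5 | B 5-10 | C 10-12 | B 12-15 | D 15-19 | E 19-27 |
Completion: A=5  B=15  C=12  D=19  E=27
Turnaround (C−A): A=2  B=11  C=2  D=9  E=15
Turnaround(B) = completion − arrival = 15 − 4 = 11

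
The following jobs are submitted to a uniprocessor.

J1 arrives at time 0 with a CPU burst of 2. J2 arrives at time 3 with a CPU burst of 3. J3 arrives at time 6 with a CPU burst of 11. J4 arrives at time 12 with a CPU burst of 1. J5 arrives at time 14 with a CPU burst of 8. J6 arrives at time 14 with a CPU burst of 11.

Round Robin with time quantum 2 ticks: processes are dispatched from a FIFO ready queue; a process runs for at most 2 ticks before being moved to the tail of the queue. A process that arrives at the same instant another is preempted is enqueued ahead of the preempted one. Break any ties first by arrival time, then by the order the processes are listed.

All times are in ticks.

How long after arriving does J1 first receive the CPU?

Timeline: | J1 0-2 | idle 2-3 | J2 3-6 | J3 6-12 | J4 12-13 | J3 13-15 | J5 15-17 | J6 17-19 | J3 19-21 | J5 21-23 | J6 23-25 | J3 25-26 | J5 26-28 | J6 28-30 | J5 30-32 | J6 32-37 |
Completion: J1=2  J2=6  J3=26  J4=13  J5=32  J6=37
Turnaround (C−A): J1=2  J2=3  J3=20  J4=1  J5=18  J6=23
Response(J1) = first start − arrival = 0 − 0 = 0

0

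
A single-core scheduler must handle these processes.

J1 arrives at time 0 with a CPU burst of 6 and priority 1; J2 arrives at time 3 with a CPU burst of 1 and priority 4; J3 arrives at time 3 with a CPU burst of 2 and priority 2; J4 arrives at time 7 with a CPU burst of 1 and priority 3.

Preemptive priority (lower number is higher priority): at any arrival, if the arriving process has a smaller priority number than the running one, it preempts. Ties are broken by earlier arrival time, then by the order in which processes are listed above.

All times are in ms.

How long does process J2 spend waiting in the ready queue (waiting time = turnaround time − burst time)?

Timeline: | J1 0-6 | J3 6-8 | J4 8-9 | J2 9-10 |
Completion: J1=6  J2=10  J3=8  J4=9
Waiting(J2) = turnaround − burst = 7 − 1 = 6

6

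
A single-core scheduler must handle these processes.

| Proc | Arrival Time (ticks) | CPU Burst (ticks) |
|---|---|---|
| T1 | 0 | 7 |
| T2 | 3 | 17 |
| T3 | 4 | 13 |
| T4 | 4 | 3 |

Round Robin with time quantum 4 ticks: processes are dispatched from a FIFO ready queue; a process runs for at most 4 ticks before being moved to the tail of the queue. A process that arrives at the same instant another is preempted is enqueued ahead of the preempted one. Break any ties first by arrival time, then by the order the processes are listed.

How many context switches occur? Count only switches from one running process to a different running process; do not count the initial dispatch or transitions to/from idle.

11

Schedule: | T1 0-4 | T2 4-8 | T3 8-12 | T4 12-15 | T1 15-18 | T2 18-22 | T3 22-26 | T2 26-30 | T3 30-34 | T2 34-38 | T3 38-39 | T2 39-40 |
Completion: T1=18  T2=40  T3=39  T4=15
Turnaround (C−A): T1=18  T2=37  T3=35  T4=11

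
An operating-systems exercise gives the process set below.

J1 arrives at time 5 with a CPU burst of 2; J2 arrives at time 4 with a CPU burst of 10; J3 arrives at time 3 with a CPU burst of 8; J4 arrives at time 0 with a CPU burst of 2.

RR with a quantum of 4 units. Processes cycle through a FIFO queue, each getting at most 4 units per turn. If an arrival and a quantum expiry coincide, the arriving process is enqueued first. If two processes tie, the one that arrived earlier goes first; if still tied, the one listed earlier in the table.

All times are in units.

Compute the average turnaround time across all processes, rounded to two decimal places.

Timeline: | J4 0-2 | idle 2-3 | J3 3-7 | J2 7-11 | J1 11-13 | J3 13-17 | J2 17-23 |
Completion: J1=13  J2=23  J3=17  J4=2
Turnaround (C−A): J1=8  J2=19  J3=14  J4=2
Turnaround times: J1=8, J2=19, J3=14, J4=2
Average turnaround = (8+19+14+2) / 4 = 43/4 = 10.75

10.75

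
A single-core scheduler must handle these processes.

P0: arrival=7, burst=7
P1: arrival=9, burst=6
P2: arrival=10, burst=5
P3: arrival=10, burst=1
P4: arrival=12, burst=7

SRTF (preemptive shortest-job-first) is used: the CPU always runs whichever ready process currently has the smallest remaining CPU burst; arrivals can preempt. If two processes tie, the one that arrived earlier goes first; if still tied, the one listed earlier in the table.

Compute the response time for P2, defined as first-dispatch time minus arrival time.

Gantt: | idle 0-7 | P0 7-10 | P3 10-11 | P0 11-15 | P2 15-20 | P1 20-26 | P4 26-33 |
Completion: P0=15  P1=26  P2=20  P3=11  P4=33
Turnaround (C−A): P0=8  P1=17  P2=10  P3=1  P4=21
Response(P2) = first start − arrival = 15 − 10 = 5

5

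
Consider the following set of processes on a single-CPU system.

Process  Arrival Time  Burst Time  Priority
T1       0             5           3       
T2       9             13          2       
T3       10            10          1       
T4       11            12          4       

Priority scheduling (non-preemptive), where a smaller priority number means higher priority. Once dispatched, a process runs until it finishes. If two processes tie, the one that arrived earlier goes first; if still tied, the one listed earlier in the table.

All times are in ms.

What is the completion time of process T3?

Timeline: | T1 0-5 | idle 5-9 | T2 9-22 | T3 22-32 | T4 32-44 |
Completion: T1=5  T2=22  T3=32  T4=44
Turnaround (C−A): T1=5  T2=13  T3=22  T4=33

32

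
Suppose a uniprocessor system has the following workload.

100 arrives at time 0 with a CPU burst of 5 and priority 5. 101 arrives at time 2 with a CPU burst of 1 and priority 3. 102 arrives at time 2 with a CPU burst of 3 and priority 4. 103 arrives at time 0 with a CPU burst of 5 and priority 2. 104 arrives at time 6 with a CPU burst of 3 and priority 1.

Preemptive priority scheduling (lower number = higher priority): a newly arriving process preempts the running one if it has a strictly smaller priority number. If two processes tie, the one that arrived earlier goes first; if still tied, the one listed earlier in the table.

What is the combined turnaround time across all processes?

Gantt: | 103 0-5 | 101 5-6 | 104 6-9 | 102 9-12 | 100 12-17 |
Completion: 100=17  101=6  102=12  103=5  104=9
Turnaround = completion − arrival: 100=17, 101=4, 102=10, 103=5, 104=3
Total turnaround = 17 + 4 + 10 + 5 + 3 = 39

39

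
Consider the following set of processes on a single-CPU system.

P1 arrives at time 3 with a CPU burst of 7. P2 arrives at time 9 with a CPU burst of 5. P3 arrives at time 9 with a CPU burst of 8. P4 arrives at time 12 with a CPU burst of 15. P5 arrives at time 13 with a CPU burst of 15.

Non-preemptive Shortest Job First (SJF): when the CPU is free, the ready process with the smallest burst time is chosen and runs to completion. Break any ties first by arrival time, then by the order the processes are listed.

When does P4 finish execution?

Schedule: | idle 0-3 | P1 3-10 | P2 10-15 | P3 15-23 | P4 23-38 | P5 38-53 |
Completion: P1=10  P2=15  P3=23  P4=38  P5=53

38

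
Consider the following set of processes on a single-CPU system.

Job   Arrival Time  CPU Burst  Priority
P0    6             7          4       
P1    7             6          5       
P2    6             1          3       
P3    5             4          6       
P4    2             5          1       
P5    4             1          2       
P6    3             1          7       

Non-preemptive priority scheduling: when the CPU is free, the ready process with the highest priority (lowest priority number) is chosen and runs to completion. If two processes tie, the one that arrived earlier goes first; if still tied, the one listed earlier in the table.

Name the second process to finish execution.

Gantt: | idle 0-2 | P4 2-7 | P5 7-8 | P2 8-9 | P0 9-16 | P1 16-22 | P3 22-26 | P6 26-27 |
Completion: P0=16  P1=22  P2=9  P3=26  P4=7  P5=8  P6=27
Finish order: P4 → P5 → P2 → P0 → P1 → P3 → P6

P5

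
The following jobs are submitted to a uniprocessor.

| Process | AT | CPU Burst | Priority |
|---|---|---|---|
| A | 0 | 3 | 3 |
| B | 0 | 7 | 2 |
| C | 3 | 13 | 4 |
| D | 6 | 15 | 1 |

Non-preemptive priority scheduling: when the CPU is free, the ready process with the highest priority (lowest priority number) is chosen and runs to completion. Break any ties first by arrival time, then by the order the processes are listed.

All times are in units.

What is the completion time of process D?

Gantt: | B 0-7 | D 7-22 | A 22-25 | C 25-38 |
Completion: A=25  B=7  C=38  D=22

22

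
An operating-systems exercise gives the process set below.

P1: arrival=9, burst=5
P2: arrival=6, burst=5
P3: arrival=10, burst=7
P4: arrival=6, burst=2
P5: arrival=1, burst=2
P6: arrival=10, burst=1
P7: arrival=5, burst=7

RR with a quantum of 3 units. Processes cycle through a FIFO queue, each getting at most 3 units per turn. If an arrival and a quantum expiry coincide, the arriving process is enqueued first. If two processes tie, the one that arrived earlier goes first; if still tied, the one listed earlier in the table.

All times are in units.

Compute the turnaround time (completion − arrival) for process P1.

19

Timeline: | idle 0-1 | P5 1-3 | idle 3-5 | P7 5-8 | P2 8-11 | P4 11-13 | P7 13-16 | P1 16-19 | P3 19-22 | P6 22-23 | P2 23-25 | P7 25-26 | P1 26-28 | P3 28-32 |
Completion: P1=28  P2=25  P3=32  P4=13  P5=3  P6=23  P7=26
Turnaround (C−A): P1=19  P2=19  P3=22  P4=7  P5=2  P6=13  P7=21
Turnaround(P1) = completion − arrival = 28 − 9 = 19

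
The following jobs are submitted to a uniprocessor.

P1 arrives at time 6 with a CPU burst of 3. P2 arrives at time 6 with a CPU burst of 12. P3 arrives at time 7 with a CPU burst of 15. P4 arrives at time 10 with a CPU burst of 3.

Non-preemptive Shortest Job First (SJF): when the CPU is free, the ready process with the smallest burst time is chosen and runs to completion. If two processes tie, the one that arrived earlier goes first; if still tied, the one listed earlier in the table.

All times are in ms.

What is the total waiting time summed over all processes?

Gantt: | idle 0-6 | P1 6-9 | P2 9-21 | P4 21-24 | P3 24-39 |
Completion: P1=9  P2=21  P3=39  P4=24
Turnaround (C−A): P1=3  P2=15  P3=32  P4=14
Waiting = turnaround − burst: P1=0, P2=3, P3=17, P4=11
Total waiting = 0 + 3 + 17 + 11 = 31

31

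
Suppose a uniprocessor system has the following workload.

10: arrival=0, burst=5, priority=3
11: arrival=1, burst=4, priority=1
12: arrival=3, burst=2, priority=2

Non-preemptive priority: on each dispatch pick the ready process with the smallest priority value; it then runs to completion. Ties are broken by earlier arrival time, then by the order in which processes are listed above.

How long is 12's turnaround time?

8

Timeline: | 10 0-5 | 11 5-9 | 12 9-11 |
Completion: 10=5  11=9  12=11
Turnaround(12) = completion − arrival = 11 − 3 = 8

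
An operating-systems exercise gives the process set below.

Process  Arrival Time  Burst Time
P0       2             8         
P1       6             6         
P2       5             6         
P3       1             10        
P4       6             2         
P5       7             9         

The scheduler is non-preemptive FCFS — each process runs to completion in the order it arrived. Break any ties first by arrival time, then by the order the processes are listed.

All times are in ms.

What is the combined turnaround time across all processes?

Schedule: | idle 0-1 | P3 1-11 | P0 11-19 | P2 19-25 | P1 25-31 | P4 31-33 | P5 33-42 |
Completion: P0=19  P1=31  P2=25  P3=11  P4=33  P5=42
Turnaround (C−A): P0=17  P1=25  P2=20  P3=10  P4=27  P5=35
Turnaround = completion − arrival: P0=17, P1=25, P2=20, P3=10, P4=27, P5=35
Total turnaround = 17 + 25 + 20 + 10 + 27 + 35 = 134

134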